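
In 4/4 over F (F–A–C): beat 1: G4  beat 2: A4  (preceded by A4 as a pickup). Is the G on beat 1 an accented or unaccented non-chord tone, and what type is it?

The harmony at that moment is F major triad (F, A, C); G4 is not a chord tone.
It is approached by step down from A4 and left by step up to A4.
Step away and step back to the same note — a neighbor tone (lower neighbor).
It falls on the downbeat, so it is accented.

Accented neighbor tone.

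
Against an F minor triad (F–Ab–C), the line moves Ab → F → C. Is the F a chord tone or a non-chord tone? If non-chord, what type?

F minor triad contains F, Ab, C; F is the root, so it is a chord tone.

Chord tone (the root of F minor triad).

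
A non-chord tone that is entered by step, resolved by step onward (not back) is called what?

Approach: by step. Departure: by step, continuing in the same direction.
Stepwise on both sides with no change of direction means the note fills in the space between two different chord tones — a passing tone. (Had it turned back to its starting note it would be a neighbor tone instead.)

Passing tone.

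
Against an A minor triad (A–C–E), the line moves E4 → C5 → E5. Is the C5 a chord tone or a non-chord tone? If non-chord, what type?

A minor triad contains A, C, E; C is the third, so it is a chord tone.

Chord tone (the third of A minor triad).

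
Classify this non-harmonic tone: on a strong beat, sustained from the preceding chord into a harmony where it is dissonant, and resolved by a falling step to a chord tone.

Suspension.

Approach: by preparation — the pitch is first a chord tone, then held (tied or repeated) while the harmony changes under it. Departure: down by step. Metric position: strong.
A prepared dissonance that resolves downward by step — a suspension. (The same figure resolving upward would be a retardation.)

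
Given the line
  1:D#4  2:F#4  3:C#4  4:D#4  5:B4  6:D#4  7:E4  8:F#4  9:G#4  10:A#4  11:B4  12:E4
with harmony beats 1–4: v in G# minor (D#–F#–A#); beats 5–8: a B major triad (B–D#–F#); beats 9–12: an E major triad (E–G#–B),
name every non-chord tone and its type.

The harmony at that moment is D# minor triad (D#, F#, A#); C#4 is not a chord tone.
It is approached by leap down from F#4 and left by step up to D#4.
Leap in, step out — an appoggiatura.
The harmony at that moment is B major triad (B, D#, F#); E4 is not a chord tone.
It is approached by step up from D#4 and left by step up to F#4.
Step in, step out in the same direction — a passing tone.
The harmony at that moment is E major triad (E, G#, B); A#4 is not a chord tone.
It is approached by step up from G#4 and left by step up to B4.
Step in, step out in the same direction — a passing tone.

C#4 (beat 3) — appoggiatura; E4 (beat 7) — passing tone; A#4 (beat 10) — passing tone.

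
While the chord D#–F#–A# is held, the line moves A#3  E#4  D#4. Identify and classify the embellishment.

The harmony at that moment is D# minor triad (D#, F#, A#); E#4 is not a chord tone.
It is approached by leap up from A#3 and left by step down to D#4.
Leap in, step out — an appoggiatura.

E#4 is an appoggiatura.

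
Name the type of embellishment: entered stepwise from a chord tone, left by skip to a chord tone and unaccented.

Escape tone.

Approach: by step. Departure: by leap. Metric position: weak.
Step in, leap out, from a weak position — an escape tone (échappée). (It is the mirror image of the appoggiatura, which leaps in and steps out on a strong beat.)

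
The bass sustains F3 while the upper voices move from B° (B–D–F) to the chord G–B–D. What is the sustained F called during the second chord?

Pedal tone (pedal point).

The harmony at that moment is G major triad (G, B, D); F3 is not a chord tone.
It is held over (the same pitch as the preceding F3) and then sustained as the same pitch into the next harmony.
Sustained through a change of harmony — a pedal tone.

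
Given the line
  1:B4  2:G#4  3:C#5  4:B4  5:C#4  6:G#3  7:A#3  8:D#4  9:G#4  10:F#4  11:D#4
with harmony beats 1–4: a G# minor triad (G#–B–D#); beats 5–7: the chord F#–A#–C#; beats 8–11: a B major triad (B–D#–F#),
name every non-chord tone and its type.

C#5 (beat 3) — appoggiatura; G#3 (beat 6) — appoggiatura; G#4 (beat 9) — appoggiatura.

The harmony at that moment is G# minor triad (G#, B, D#); C#5 is not a chord tone.
It is approached by leap up from G#4 and left by step down to B4.
Leap in, step out — an appoggiatura.
The harmony at that moment is F# major triad (F#, A#, C#); G#3 is not a chord tone.
It is approached by leap down from C#4 and left by step up to A#3.
Leap in, step out — an appoggiatura.
The harmony at that moment is B major triad (B, D#, F#); G#4 is not a chord tone.
It is approached by leap up from D#4 and left by step down to F#4.
Leap in, step out — an appoggiatura.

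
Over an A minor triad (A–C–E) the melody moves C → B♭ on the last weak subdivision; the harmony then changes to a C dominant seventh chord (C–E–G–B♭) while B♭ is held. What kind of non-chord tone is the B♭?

B♭ is an anticipation.

The harmony at that moment is A minor triad (A, C, E); B♭ is not a chord tone.
It is approached by step down from C and then sustained as the same pitch into the next harmony.
Arriving early and becoming a chord tone when the harmony changes — an anticipation.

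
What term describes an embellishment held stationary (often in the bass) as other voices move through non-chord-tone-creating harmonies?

Pedal tone.

Approach: none. Departure: none — a single pitch is sustained while the chords change around it, passing through harmonies that do not contain it.
No melodic motion at all; the dissonance is created entirely by the moving harmonies against the stationary note — a pedal tone (pedal point).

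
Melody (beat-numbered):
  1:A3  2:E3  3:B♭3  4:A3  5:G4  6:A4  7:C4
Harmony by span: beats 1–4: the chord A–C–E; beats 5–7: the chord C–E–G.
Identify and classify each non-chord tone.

B♭3 (beat 3) — appoggiatura; A4 (beat 6) — escape tone.

The harmony at that moment is A minor triad (A, C, E); B♭3 is not a chord tone.
It is approached by leap up from E3 and left by step down to A3.
Leap in, step out — an appoggiatura.
The harmony at that moment is C major triad (C, E, G); A4 is not a chord tone.
It is approached by step up from G4 and left by leap down to C4.
Step in, leap out — an escape tone.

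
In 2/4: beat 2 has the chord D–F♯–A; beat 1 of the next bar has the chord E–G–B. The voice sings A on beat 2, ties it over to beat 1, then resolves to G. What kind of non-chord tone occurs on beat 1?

Suspension.

The harmony at that moment is E minor triad (E, G, B); A is not a chord tone.
It is held over (the same pitch as the preceding A) and left by step down to G.
Held over from the previous chord and resolving down by step — a suspension.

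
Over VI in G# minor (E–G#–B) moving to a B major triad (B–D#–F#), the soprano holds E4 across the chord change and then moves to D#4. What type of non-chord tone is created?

The harmony at that moment is B major triad (B, D#, F#); E4 is not a chord tone.
It is held over (the same pitch as the preceding E4) and left by step down to D#4.
Held over from the previous chord and resolving down by step — a suspension.

E4 is a suspension.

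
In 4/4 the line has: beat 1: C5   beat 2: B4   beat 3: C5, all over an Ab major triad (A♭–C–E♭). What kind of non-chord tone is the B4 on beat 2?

The harmony at that moment is A♭ major triad (A♭, C, E♭); B4 is not a chord tone.
It is approached by step down from C5 and left by step up to C5.
Step away and step back to the same note — a neighbor tone (lower neighbor).

Lower neighbor tone.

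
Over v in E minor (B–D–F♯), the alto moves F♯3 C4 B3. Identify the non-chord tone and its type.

The harmony at that moment is B minor triad (B, D, F♯); C4 is not a chord tone.
It is approached by leap up from F♯3 and left by step down to B3.
Leap in, step out — an appoggiatura.

C4 is an appoggiatura.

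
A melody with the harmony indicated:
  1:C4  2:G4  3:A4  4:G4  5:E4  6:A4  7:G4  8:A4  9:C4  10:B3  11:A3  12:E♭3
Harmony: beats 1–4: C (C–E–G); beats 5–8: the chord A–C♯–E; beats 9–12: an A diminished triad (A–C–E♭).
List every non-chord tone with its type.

The harmony at that moment is C major triad (C, E, G); A4 is not a chord tone.
It is approached by step up from G4 and left by step down to G4.
Step away and step back to the same note — a neighbor tone (upper neighbor).
The harmony at that moment is A major triad (A, C♯, E); G4 is not a chord tone.
It is approached by step down from A4 and left by step up to A4.
Step away and step back to the same note — a neighbor tone (lower neighbor).
The harmony at that moment is A diminished triad (A, C, E♭); B3 is not a chord tone.
It is approached by step down from C4 and left by step down to A3.
Step in, step out in the same direction — a passing tone.

A4 (beat 3) — neighbor tone; G4 (beat 7) — neighbor tone; B3 (beat 10) — passing tone.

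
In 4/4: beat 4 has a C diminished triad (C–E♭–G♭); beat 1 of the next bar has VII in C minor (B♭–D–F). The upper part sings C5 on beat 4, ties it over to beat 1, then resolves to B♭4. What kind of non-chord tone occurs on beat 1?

The harmony at that moment is B♭ major triad (B♭, D, F); C5 is not a chord tone.
It is held over (the same pitch as the preceding C5) and left by step down to B♭4.
Held over from the previous chord and resolving down by step — a suspension.

Suspension.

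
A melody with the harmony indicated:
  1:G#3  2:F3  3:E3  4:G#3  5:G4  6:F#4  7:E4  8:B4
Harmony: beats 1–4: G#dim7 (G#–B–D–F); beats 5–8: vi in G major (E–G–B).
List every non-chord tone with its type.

E3 (beat 3) — escape tone; F#4 (beat 6) — passing tone.

The harmony at that moment is G# diminished seventh chord (G#, B, D, F); E3 is not a chord tone.
It is approached by step down from F3 and left by leap up to G#3.
Step in, leap out — an escape tone.
The harmony at that moment is E minor triad (E, G, B); F#4 is not a chord tone.
It is approached by step down from G4 and left by step down to E4.
Step in, step out in the same direction — a passing tone.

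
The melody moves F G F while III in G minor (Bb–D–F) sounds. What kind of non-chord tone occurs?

The harmony at that moment is Bb major triad (Bb, D, F); G is not a chord tone.
It is approached by step up from F and left by step down to F.
Step away and step back to the same note — a neighbor tone (upper neighbor).

G is a neighbor tone.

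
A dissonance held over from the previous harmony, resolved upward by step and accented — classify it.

Approach: by preparation — the pitch is first a chord tone, then held (tied or repeated) while the harmony changes under it. Departure: up by step. Metric position: strong.
A prepared dissonance that resolves upward by step — a retardation. (The same figure resolving downward would be a suspension.)

Retardation.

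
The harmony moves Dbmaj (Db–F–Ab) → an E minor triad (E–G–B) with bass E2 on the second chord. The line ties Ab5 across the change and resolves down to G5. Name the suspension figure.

4–3 suspension.

At the second chord the bass is E2. The suspended Ab5 lies a fourth above the bass; after resolving down by step to G5, the interval above the bass becomes a third.
Suspension figures are named by those two intervals: 4–3.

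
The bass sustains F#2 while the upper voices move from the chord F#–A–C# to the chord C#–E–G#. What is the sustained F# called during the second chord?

The harmony at that moment is C# minor triad (C#, E, G#); F#2 is not a chord tone.
It is held over (the same pitch as the preceding F#2) and then sustained as the same pitch into the next harmony.
Sustained through a change of harmony — a pedal tone.

Pedal tone (pedal point).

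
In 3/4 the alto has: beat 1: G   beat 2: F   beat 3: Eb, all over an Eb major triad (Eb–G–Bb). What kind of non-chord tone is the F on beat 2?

The harmony at that moment is Eb major triad (Eb, G, Bb); F is not a chord tone.
It is approached by step down from G and left by step down to Eb.
Step in, step out in the same direction — a passing tone.

Passing tone.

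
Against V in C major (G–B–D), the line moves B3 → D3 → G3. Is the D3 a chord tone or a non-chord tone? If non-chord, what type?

G major triad contains G, B, D; D is the fifth, so it is a chord tone.

Chord tone (the fifth of G major triad).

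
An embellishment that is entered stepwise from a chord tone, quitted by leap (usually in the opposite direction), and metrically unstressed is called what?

Approach: by step. Departure: by leap. Metric position: weak.
Step in, leap out, from a weak position — an escape tone (échappée). (It is the mirror image of the appoggiatura, which leaps in and steps out on a strong beat.)

Escape tone.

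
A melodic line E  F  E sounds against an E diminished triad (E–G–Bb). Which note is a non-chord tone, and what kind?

The harmony at that moment is E diminished triad (E, G, Bb); F is not a chord tone.
It is approached by step up from E and left by step down to E.
Step away and step back to the same note — a neighbor tone (upper neighbor).

F is a neighbor tone.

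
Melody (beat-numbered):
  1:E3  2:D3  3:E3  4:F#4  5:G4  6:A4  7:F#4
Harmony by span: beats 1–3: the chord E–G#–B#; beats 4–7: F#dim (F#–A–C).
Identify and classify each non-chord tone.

D3 (beat 2) — neighbor tone; G4 (beat 5) — passing tone.

The harmony at that moment is E augmented triad (E, G#, B#); D3 is not a chord tone.
It is approached by step down from E3 and left by step up to E3.
Step away and step back to the same note — a neighbor tone (lower neighbor).
The harmony at that moment is F# diminished triad (F#, A, C); G4 is not a chord tone.
It is approached by step up from F#4 and left by step up to A4.
Step in, step out in the same direction — a passing tone.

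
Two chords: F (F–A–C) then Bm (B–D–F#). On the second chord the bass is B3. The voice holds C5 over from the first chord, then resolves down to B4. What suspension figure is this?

9–8 suspension.

At the second chord the bass is B3. The suspended C5 lies a ninth above the bass; after resolving down by step to B4, the interval above the bass becomes an octave.
Suspension figures are named by those two intervals: 9–8.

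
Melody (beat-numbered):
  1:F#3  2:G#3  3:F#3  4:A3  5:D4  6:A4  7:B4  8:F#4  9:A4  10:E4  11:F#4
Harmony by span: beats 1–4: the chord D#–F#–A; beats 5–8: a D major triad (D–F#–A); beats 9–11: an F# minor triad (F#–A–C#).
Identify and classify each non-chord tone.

The harmony at that moment is D# diminished triad (D#, F#, A); G#3 is not a chord tone.
It is approached by step up from F#3 and left by step down to F#3.
Step away and step back to the same note — a neighbor tone (upper neighbor).
The harmony at that moment is D major triad (D, F#, A); B4 is not a chord tone.
It is approached by step up from A4 and left by leap down to F#4.
Step in, leap out — an escape tone.
The harmony at that moment is F# minor triad (F#, A, C#); E4 is not a chord tone.
It is approached by leap down from A4 and left by step up to F#4.
Leap in, step out — an appoggiatura.

G#3 (beat 2) — neighbor tone; B4 (beat 7) — escape tone; E4 (beat 10) — appoggiatura.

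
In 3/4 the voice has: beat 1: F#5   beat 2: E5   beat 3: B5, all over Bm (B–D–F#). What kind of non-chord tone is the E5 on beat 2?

The harmony at that moment is B minor triad (B, D, F#); E5 is not a chord tone.
It is approached by step down from F#5 and left by leap up to B5.
Step in, leap out, on a weak beat — an escape tone.

Escape tone.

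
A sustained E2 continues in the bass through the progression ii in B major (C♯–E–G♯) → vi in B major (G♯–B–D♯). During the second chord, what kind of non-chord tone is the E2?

The harmony at that moment is G♯ minor triad (G♯, B, D♯); E2 is not a chord tone.
It is held over (the same pitch as the preceding E2) and then sustained as the same pitch into the next harmony.
Sustained through a change of harmony — a pedal tone.

Pedal tone (pedal point).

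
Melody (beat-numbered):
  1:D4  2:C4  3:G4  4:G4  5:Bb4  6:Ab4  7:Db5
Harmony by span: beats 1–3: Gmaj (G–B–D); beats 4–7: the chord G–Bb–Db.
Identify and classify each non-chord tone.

C4 (beat 2) — escape tone; Ab4 (beat 6) — escape tone.

The harmony at that moment is G major triad (G, B, D); C4 is not a chord tone.
It is approached by step down from D4 and left by leap up to G4.
Step in, leap out — an escape tone.
The harmony at that moment is G diminished triad (G, Bb, Db); Ab4 is not a chord tone.
It is approached by step down from Bb4 and left by leap up to Db5.
Step in, leap out — an escape tone.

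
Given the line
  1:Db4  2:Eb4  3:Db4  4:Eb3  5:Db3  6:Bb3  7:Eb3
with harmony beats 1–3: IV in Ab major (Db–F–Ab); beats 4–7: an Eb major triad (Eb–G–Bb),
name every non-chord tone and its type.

Eb4 (beat 2) — neighbor tone; Db3 (beat 5) — escape tone.

The harmony at that moment is Db major triad (Db, F, Ab); Eb4 is not a chord tone.
It is approached by step up from Db4 and left by step down to Db4.
Step away and step back to the same note — a neighbor tone (upper neighbor).
The harmony at that moment is Eb major triad (Eb, G, Bb); Db3 is not a chord tone.
It is approached by step down from Eb3 and left by leap up to Bb3.
Step in, leap out — an escape tone.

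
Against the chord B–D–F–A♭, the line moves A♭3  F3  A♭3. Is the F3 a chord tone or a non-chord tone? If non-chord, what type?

Chord tone (the fifth of B diminished seventh chord).

B diminished seventh chord contains B, D, F, A♭; F is the fifth, so it is a chord tone.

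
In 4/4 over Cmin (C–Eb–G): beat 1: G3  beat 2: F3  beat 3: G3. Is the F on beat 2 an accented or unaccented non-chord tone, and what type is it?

Unaccented neighbor tone.

The harmony at that moment is C minor triad (C, Eb, G); F3 is not a chord tone.
It is approached by step down from G3 and left by step up to G3.
Step away and step back to the same note — a neighbor tone (lower neighbor).
It falls on a weak beat, so it is unaccented.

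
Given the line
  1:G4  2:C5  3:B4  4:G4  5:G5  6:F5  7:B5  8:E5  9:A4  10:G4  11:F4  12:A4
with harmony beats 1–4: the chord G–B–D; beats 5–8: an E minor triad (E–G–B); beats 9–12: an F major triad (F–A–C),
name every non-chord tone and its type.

The harmony at that moment is G major triad (G, B, D); C5 is not a chord tone.
It is approached by leap up from G4 and left by step down to B4.
Leap in, step out — an appoggiatura.
The harmony at that moment is E minor triad (E, G, B); F5 is not a chord tone.
It is approached by step down from G5 and left by leap up to B5.
Step in, leap out — an escape tone.
The harmony at that moment is F major triad (F, A, C); G4 is not a chord tone.
It is approached by step down from A4 and left by step down to F4.
Step in, step out in the same direction — a passing tone.

C5 (beat 2) — appoggiatura; F5 (beat 6) — escape tone; G4 (beat 10) — passing tone.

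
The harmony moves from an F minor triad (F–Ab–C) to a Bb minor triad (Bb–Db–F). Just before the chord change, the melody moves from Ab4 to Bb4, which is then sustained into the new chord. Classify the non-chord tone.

The harmony at that moment is F minor triad (F, Ab, C); Bb4 is not a chord tone.
It is approached by step up from Ab4 and then sustained as the same pitch into the next harmony.
Arriving early and becoming a chord tone when the harmony changes — an anticipation.

Bb4 is an anticipation.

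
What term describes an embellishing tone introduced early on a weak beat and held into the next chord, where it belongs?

Anticipation.

Approach: ahead of the chord change (typically by step), so it is dissonant against the current harmony. Departure: none — the same pitch is restated or held and is a chord tone of the new harmony.
Dissonant first, consonant once the harmony catches up: the note simply arrives early — an anticipation. (The reverse timing, consonant first and dissonant after the change, would be a suspension or retardation.)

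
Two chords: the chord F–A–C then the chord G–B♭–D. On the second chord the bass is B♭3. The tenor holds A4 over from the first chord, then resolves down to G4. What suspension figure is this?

At the second chord the bass is B♭3. The suspended A4 lies a seventh above the bass; after resolving down by step to G4, the interval above the bass becomes a sixth.
Suspension figures are named by those two intervals: 7–6.

7–6 suspension.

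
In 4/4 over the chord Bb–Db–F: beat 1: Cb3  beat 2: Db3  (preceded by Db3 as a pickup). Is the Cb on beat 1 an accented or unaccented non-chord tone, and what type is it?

Accented neighbor tone.

The harmony at that moment is Bb minor triad (Bb, Db, F); Cb3 is not a chord tone.
It is approached by step down from Db3 and left by step up to Db3.
Step away and step back to the same note — a neighbor tone (lower neighbor).
It falls on the downbeat, so it is accented.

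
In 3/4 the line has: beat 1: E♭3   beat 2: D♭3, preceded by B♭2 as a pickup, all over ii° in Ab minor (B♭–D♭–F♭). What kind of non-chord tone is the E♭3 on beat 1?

The harmony at that moment is B♭ diminished triad (B♭, D♭, F♭); E♭3 is not a chord tone.
It is approached by leap up from B♭2 and left by step down to D♭3.
Leap in, step out, metrically accented — an appoggiatura.

Appoggiatura.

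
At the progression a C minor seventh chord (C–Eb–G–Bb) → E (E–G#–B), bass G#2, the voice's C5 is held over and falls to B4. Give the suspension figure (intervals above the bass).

4–3 suspension.

At the second chord the bass is G#2. The suspended C5 lies a fourth above the bass; after resolving down by step to B4, the interval above the bass becomes a third.
Suspension figures are named by those two intervals: 4–3.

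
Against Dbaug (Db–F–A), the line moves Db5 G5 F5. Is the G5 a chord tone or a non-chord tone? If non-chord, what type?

The harmony at that moment is Db augmented triad (Db, F, A); G5 is not a chord tone.
It is approached by leap up from Db5 and left by step down to F5.
Leap in, step out — an appoggiatura.

Non-chord tone — an appoggiatura.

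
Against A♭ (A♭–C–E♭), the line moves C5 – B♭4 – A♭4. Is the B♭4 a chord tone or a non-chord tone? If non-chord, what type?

Non-chord tone — a passing tone.

The harmony at that moment is A♭ major triad (A♭, C, E♭); B♭4 is not a chord tone.
It is approached by step down from C5 and left by step down to A♭4.
Step in, step out in the same direction — a passing tone.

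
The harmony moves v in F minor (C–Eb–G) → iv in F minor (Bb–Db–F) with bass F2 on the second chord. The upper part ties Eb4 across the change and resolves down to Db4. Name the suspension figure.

7–6 suspension.

At the second chord the bass is F2. The suspended Eb4 lies a seventh above the bass; after resolving down by step to Db4, the interval above the bass becomes a sixth.
Suspension figures are named by those two intervals: 7–6.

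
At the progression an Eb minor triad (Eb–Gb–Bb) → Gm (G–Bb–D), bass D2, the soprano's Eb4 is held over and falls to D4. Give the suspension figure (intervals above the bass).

At the second chord the bass is D2. The suspended Eb4 lies a ninth above the bass; after resolving down by step to D4, the interval above the bass becomes an octave.
Suspension figures are named by those two intervals: 9–8.

9–8 suspension.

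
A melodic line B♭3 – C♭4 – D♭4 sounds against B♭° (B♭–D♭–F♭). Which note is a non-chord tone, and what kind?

The harmony at that moment is B♭ diminished triad (B♭, D♭, F♭); C♭4 is not a chord tone.
It is approached by step up from B♭3 and left by step up to D♭4.
Step in, step out in the same direction — a passing tone.

C♭4 is a passing tone.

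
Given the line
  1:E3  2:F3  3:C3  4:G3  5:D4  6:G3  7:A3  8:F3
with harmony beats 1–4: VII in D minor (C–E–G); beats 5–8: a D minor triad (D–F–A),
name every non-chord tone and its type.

F3 (beat 2) — escape tone; G3 (beat 6) — appoggiatura.

The harmony at that moment is C major triad (C, E, G); F3 is not a chord tone.
It is approached by step up from E3 and left by leap down to C3.
Step in, leap out — an escape tone.
The harmony at that moment is D minor triad (D, F, A); G3 is not a chord tone.
It is approached by leap down from D4 and left by step up to A3.
Leap in, step out — an appoggiatura.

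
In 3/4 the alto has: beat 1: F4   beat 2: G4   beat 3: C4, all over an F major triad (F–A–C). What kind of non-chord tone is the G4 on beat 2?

Escape tone.

The harmony at that moment is F major triad (F, A, C); G4 is not a chord tone.
It is approached by step up from F4 and left by leap down to C4.
Step in, leap out, on a weak beat — an escape tone.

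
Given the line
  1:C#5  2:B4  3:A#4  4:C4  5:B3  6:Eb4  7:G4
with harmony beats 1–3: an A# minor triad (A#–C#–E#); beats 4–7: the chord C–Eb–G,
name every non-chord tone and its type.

The harmony at that moment is A# minor triad (A#, C#, E#); B4 is not a chord tone.
It is approached by step down from C#5 and left by step down to A#4.
Step in, step out in the same direction — a passing tone.
The harmony at that moment is C minor triad (C, Eb, G); B3 is not a chord tone.
It is approached by step down from C4 and left by leap up to Eb4.
Step in, leap out — an escape tone.

B4 (beat 2) — passing tone; B3 (beat 5) — escape tone.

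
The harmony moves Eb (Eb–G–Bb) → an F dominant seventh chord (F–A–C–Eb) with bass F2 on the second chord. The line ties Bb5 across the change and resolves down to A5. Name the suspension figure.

At the second chord the bass is F2. The suspended Bb5 lies a fourth above the bass; after resolving down by step to A5, the interval above the bass becomes a third.
Suspension figures are named by those two intervals: 4–3.

4–3 suspension.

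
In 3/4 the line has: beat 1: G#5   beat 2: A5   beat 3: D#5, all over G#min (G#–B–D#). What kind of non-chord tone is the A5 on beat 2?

The harmony at that moment is G# minor triad (G#, B, D#); A5 is not a chord tone.
It is approached by step up from G#5 and left by leap down to D#5.
Step in, leap out, on a weak beat — an escape tone.

Escape tone.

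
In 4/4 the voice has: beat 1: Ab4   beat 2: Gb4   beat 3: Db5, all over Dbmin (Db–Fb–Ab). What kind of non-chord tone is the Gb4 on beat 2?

Escape tone.

The harmony at that moment is Db minor triad (Db, Fb, Ab); Gb4 is not a chord tone.
It is approached by step down from Ab4 and left by leap up to Db5.
Step in, leap out, on a weak beat — an escape tone.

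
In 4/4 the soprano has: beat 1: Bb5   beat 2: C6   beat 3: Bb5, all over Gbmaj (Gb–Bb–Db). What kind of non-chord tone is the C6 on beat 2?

Upper neighbor tone.

The harmony at that moment is Gb major triad (Gb, Bb, Db); C6 is not a chord tone.
It is approached by step up from Bb5 and left by step down to Bb5.
Step away and step back to the same note — a neighbor tone (upper neighbor).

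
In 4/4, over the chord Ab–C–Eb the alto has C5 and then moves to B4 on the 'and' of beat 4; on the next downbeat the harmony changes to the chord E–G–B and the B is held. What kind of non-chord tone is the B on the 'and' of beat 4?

Anticipation.

The harmony at that moment is Ab major triad (Ab, C, Eb); B4 is not a chord tone.
It is approached by step down from C5 and then sustained as the same pitch into the next harmony.
Arriving early and becoming a chord tone when the harmony changes — an anticipation.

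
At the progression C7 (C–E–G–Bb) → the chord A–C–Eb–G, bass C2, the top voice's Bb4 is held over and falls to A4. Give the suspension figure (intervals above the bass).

7–6 suspension.

At the second chord the bass is C2. The suspended Bb4 lies a seventh above the bass; after resolving down by step to A4, the interval above the bass becomes a sixth.
Suspension figures are named by those two intervals: 7–6.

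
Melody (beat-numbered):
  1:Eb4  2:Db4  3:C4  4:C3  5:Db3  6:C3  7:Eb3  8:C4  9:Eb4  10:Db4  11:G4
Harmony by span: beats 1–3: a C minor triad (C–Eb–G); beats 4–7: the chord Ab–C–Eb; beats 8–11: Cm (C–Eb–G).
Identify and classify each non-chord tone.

The harmony at that moment is C minor triad (C, Eb, G); Db4 is not a chord tone.
It is approached by step down from Eb4 and left by step down to C4.
Step in, step out in the same direction — a passing tone.
The harmony at that moment is Ab major triad (Ab, C, Eb); Db3 is not a chord tone.
It is approached by step up from C3 and left by step down to C3.
Step away and step back to the same note — a neighbor tone (upper neighbor).
The harmony at that moment is C minor triad (C, Eb, G); Db4 is not a chord tone.
It is approached by step down from Eb4 and left by leap up to G4.
Step in, leap out — an escape tone.

Db4 (beat 2) — passing tone; Db3 (beat 5) — neighbor tone; Db4 (beat 10) — escape tone.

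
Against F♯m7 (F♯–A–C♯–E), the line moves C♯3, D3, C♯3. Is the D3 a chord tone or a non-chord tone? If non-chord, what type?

Non-chord tone — a neighbor tone.

The harmony at that moment is F♯ minor seventh chord (F♯, A, C♯, E); D3 is not a chord tone.
It is approached by step up from C♯3 and left by step down to C♯3.
Step away and step back to the same note — a neighbor tone (upper neighbor).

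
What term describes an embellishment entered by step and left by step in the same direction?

Approach: by step. Departure: by step, continuing in the same direction.
Stepwise on both sides with no change of direction means the note fills in the space between two different chord tones — a passing tone. (Had it turned back to its starting note it would be a neighbor tone instead.)

Passing tone.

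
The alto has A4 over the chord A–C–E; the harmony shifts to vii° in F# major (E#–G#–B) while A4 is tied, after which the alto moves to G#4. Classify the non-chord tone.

A4 is a suspension.

The harmony at that moment is E# diminished triad (E#, G#, B); A4 is not a chord tone.
It is held over (the same pitch as the preceding A4) and left by step down to G#4.
Held over from the previous chord and resolving down by step — a suspension.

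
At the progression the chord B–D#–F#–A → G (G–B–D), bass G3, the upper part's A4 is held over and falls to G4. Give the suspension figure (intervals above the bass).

At the second chord the bass is G3. The suspended A4 lies a ninth above the bass; after resolving down by step to G4, the interval above the bass becomes an octave.
Suspension figures are named by those two intervals: 9–8.

9–8 suspension.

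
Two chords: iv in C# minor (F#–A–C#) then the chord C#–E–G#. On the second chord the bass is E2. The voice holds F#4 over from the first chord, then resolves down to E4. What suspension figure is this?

9–8 suspension.

At the second chord the bass is E2. The suspended F#4 lies a ninth above the bass; after resolving down by step to E4, the interval above the bass becomes an octave.
Suspension figures are named by those two intervals: 9–8.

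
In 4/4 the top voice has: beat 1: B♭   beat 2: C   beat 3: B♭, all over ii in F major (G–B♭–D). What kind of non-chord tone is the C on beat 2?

The harmony at that moment is G minor triad (G, B♭, D); C is not a chord tone.
It is approached by step up from B♭ and left by step down to B♭.
Step away and step back to the same note — a neighbor tone (upper neighbor).

Upper neighbor tone.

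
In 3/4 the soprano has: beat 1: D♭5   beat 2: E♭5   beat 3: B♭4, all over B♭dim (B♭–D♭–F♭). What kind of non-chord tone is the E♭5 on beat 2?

The harmony at that moment is B♭ diminished triad (B♭, D♭, F♭); E♭5 is not a chord tone.
It is approached by step up from D♭5 and left by leap down to B♭4.
Step in, leap out, on a weak beat — an escape tone.

Escape tone.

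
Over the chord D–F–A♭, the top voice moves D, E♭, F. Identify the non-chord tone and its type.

E♭ is a passing tone.

The harmony at that moment is D diminished triad (D, F, A♭); E♭ is not a chord tone.
It is approached by step up from D and left by step up to F.
Step in, step out in the same direction — a passing tone.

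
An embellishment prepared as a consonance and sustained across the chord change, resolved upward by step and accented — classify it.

Approach: by preparation — the pitch is first a chord tone, then held (tied or repeated) while the harmony changes under it. Departure: up by step. Metric position: strong.
A prepared dissonance that resolves upward by step — a retardation. (The same figure resolving downward would be a suspension.)

Retardation.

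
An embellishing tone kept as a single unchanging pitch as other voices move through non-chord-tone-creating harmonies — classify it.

Approach: none. Departure: none — a single pitch is sustained while the chords change around it, passing through harmonies that do not contain it.
No melodic motion at all; the dissonance is created entirely by the moving harmonies against the stationary note — a pedal tone (pedal point).

Pedal tone.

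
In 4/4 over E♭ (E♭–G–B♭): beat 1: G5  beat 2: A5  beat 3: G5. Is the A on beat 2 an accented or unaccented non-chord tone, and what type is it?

Unaccented neighbor tone.

The harmony at that moment is E♭ major triad (E♭, G, B♭); A5 is not a chord tone.
It is approached by step up from G5 and left by step down to G5.
Step away and step back to the same note — a neighbor tone (upper neighbor).
It falls on a weak beat, so it is unaccented.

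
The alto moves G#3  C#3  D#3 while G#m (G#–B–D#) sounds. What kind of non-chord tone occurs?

C#3 is an appoggiatura.

The harmony at that moment is G# minor triad (G#, B, D#); C#3 is not a chord tone.
It is approached by leap down from G#3 and left by step up to D#3.
Leap in, step out — an appoggiatura.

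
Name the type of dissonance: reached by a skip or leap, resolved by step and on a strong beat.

Approach: by leap. Departure: by step. Metric position: strong.
Leap in, step out, in a metrically strong position — an appoggiatura. (It is the mirror image of the escape tone, which steps in and leaps out from a weak position.)

Appoggiatura.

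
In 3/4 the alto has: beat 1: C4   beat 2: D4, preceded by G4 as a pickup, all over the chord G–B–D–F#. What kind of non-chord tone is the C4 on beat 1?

Appoggiatura.

The harmony at that moment is G major seventh chord (G, B, D, F#); C4 is not a chord tone.
It is approached by leap down from G4 and left by step up to D4.
Leap in, step out, metrically accented — an appoggiatura.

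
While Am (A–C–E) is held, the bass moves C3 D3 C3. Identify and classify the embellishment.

D3 is a neighbor tone.

The harmony at that moment is A minor triad (A, C, E); D3 is not a chord tone.
It is approached by step up from C3 and left by step down to C3.
Step away and step back to the same note — a neighbor tone (upper neighbor).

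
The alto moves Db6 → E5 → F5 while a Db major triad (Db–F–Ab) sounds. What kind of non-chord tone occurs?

E5 is an appoggiatura.

The harmony at that moment is Db major triad (Db, F, Ab); E5 is not a chord tone.
It is approached by leap down from Db6 and left by step up to F5.
Leap in, step out — an appoggiatura.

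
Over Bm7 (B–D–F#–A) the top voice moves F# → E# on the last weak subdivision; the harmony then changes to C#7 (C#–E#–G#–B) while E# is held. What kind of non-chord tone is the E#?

E# is an anticipation.

The harmony at that moment is B minor seventh chord (B, D, F#, A); E# is not a chord tone.
It is approached by step down from F# and then sustained as the same pitch into the next harmony.
Arriving early and becoming a chord tone when the harmony changes — an anticipation.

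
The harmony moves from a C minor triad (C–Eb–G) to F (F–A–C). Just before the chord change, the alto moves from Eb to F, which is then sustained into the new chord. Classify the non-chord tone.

The harmony at that moment is C minor triad (C, Eb, G); F is not a chord tone.
It is approached by step up from Eb and then sustained as the same pitch into the next harmony.
Arriving early and becoming a chord tone when the harmony changes — an anticipation.

F is an anticipation.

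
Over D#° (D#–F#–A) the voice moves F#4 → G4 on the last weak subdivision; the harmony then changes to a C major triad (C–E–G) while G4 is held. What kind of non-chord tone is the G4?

The harmony at that moment is D# diminished triad (D#, F#, A); G4 is not a chord tone.
It is approached by step up from F#4 and then sustained as the same pitch into the next harmony.
Arriving early and becoming a chord tone when the harmony changes — an anticipation.

G4 is an anticipation.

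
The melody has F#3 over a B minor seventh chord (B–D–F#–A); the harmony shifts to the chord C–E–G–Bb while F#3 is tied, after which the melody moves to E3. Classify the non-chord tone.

F#3 is a suspension.

The harmony at that moment is C dominant seventh chord (C, E, G, Bb); F#3 is not a chord tone.
It is held over (the same pitch as the preceding F#3) and left by step down to E3.
Held over from the previous chord and resolving down by step — a suspension.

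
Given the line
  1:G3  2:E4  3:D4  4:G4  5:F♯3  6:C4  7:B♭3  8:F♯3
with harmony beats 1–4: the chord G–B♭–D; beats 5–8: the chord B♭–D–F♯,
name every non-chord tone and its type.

E4 (beat 2) — appoggiatura; C4 (beat 6) — appoggiatura.

The harmony at that moment is G minor triad (G, B♭, D); E4 is not a chord tone.
It is approached by leap up from G3 and left by step down to D4.
Leap in, step out — an appoggiatura.
The harmony at that moment is B♭ augmented triad (B♭, D, F♯); C4 is not a chord tone.
It is approached by leap up from F♯3 and left by step down to B♭3.
Leap in, step out — an appoggiatura.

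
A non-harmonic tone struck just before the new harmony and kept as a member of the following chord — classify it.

Approach: ahead of the chord change (typically by step), so it is dissonant against the current harmony. Departure: none — the same pitch is restated or held and is a chord tone of the new harmony.
Dissonant first, consonant once the harmony catches up: the note simply arrives early — an anticipation. (The reverse timing, consonant first and dissonant after the change, would be a suspension or retardation.)

Anticipation.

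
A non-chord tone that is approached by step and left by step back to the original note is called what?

Neighbor tone.

Approach: by step. Departure: by step in the opposite direction, back to the starting pitch.
Stepwise on both sides but reversing to return to the same chord tone — a neighbor tone. (Had it continued onward in the same direction it would be a passing tone instead.)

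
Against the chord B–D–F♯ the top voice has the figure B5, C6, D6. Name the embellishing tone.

C6 is a passing tone.

The harmony at that moment is B minor triad (B, D, F♯); C6 is not a chord tone.
It is approached by step up from B5 and left by step up to D6.
Step in, step out in the same direction — a passing tone.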